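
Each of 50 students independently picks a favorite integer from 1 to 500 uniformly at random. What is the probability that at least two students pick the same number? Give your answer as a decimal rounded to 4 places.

0.9207

It's easier to compute the probability that all 50 are distinct.
P(all distinct) = 500/500 · 499/500 · ··· · 451/500 ≈ 0.0793.
So the probability of at least one match is 1 − 0.0793 = 0.9207.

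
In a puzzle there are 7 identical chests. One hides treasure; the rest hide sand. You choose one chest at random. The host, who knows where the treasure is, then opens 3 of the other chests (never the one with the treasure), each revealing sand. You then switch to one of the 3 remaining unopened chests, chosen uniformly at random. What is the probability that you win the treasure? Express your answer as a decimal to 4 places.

0.2857

Your original chest holds the treasure with probability 1/7, so the other 6 collectively hold it with probability 6/7.
The host can always find 3 empty chests to open, so the reveals don't change that 6/7; it is now spread over the 3 remaining unopened chests.
P(win by switching) = (6/7) · (1/3) = 2/7 ≈ 0.2857.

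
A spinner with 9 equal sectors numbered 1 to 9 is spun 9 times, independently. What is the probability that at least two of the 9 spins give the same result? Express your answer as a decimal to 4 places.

P(all 9 different) = 9/9 · 8/9 · ··· · 1/9 ≈ 0.0009.
P(at least two equal) = 1 − 0.0009 = 0.9991.

0.9991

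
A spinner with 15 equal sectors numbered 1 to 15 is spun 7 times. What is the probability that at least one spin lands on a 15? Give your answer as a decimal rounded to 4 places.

P(no spin lands on a 15) = (14/15)^7 ≈ 0.6170.
P(at least one) = 1 − 0.6170 = 0.3830.

0.3830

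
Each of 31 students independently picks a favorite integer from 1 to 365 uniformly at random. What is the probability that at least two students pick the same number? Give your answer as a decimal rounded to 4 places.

0.7305

It's easier to compute the probability that all 31 are distinct.
P(all distinct) = 365/365 · 364/365 · ··· · 335/365 ≈ 0.2695.
So the probability of at least one match is 1 − 0.2695 = 0.7305.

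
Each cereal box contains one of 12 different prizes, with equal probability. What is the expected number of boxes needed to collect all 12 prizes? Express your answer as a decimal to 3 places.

37.239

After i distinct types are collected, each trial gives a new one with probability (12−i)/12, so the expected wait for the next new type is 12/(12−i).
E = 12/12 + 12/11 + 12/10 + 12/9 + 12/8 + 12/7 + 12/6 + 12/5 + 12/4 + 12/3 + 12/2 + 12/1 = 86021/2310 ≈ 37.239.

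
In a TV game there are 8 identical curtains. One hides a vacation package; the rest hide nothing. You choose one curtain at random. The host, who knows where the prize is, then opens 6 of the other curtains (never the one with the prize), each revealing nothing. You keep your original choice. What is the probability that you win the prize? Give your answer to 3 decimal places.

The host can always open 6 empty curtains regardless of your choice, so the reveals give no information about your original curtain.
P(win by staying) = 1/8 ≈ 0.125.

0.125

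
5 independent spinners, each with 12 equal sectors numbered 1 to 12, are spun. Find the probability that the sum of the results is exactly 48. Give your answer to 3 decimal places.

There are 12^5 = 248832 equally likely outcomes.
The number of ordered 5-tuples from {1,…,12} summing to 48 is 1815.
P(sum = 48) = 1815/248832 = 605/82944 ≈ 0.007.

0.007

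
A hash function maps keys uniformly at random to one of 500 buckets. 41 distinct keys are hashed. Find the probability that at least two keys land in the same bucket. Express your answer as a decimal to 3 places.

It's easier to compute the probability that all 41 are distinct.
P(all distinct) = 500/500 · 499/500 · ··· · 460/500 ≈ 0.185.
So the probability of at least one match is 1 − 0.185 = 0.815.

0.815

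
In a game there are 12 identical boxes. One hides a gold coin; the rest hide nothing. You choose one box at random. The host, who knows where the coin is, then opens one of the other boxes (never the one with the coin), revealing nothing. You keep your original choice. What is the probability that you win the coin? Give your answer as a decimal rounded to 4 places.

The host can always open an empty box regardless of your choice, so this gives no information about your original box.
P(win by staying) = 1/12 ≈ 0.0833.

0.0833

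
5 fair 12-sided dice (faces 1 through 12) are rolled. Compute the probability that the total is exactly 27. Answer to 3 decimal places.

There are 12^5 = 248832 equally likely outcomes.
The number of ordered 5-tuples from {1,…,12} summing to 27 is 9945.
P(sum = 27) = 9945/248832 = 1105/27648 ≈ 0.040.

0.040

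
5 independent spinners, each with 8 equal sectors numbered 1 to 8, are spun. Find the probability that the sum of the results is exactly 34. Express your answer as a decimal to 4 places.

0.0064

There are 8^5 = 32768 equally likely outcomes.
The number of ordered 5-tuples from {1,…,8} summing to 34 is 210.
P(sum = 34) = 210/32768 = 105/16384 ≈ 0.0064.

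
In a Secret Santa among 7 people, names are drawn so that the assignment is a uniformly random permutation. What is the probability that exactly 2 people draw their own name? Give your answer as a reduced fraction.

Choose which 2 of the 7 are fixed: C(7,2) = 21 ways.
The remaining 5 must have no fixed point: D(5) = 44.
P = 21·44/5040 = 11/60.

11/60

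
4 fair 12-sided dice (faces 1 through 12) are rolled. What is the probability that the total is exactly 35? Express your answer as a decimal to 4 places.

There are 12^4 = 20736 equally likely outcomes.
The number of ordered 4-tuples from {1,…,12} summing to 35 is 544.
P(sum = 35) = 544/20736 = 17/648 ≈ 0.0262.

0.0262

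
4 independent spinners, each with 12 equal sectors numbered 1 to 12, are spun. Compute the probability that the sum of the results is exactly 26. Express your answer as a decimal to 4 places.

0.0557

There are 12^4 = 20736 equally likely outcomes.
The number of ordered 4-tuples from {1,…,12} summing to 26 is 1156.
P(sum = 26) = 1156/20736 = 289/5184 ≈ 0.0557.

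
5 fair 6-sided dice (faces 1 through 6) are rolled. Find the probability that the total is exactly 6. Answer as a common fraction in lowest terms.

5/7776

There are 6^5 = 7776 equally likely outcomes.
The number of ordered 5-tuples from {1,…,6} summing to 6 is 5.
P(sum = 6) = 5/7776.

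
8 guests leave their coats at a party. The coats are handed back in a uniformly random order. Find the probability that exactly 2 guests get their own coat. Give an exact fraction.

53/288

Choose which 2 of the 8 are fixed: C(8,2) = 28 ways.
The remaining 6 must have no fixed point: D(6) = 265.
P = 28·265/40320 = 53/288.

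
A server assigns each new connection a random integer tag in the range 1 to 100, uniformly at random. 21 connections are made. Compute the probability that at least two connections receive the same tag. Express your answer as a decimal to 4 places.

It's easier to compute the probability that all 21 are distinct.
P(all distinct) = 100/100 · 99/100 · ··· · 80/100 ≈ 0.1043.
So the probability of at least one match is 1 − 0.1043 = 0.8957.

0.8957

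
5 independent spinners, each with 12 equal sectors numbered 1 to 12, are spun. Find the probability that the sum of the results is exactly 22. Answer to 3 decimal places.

There are 12^5 = 248832 equally likely outcomes.
The number of ordered 5-tuples from {1,…,12} summing to 22 is 5355.
P(sum = 22) = 5355/248832 = 595/27648 ≈ 0.022.

0.022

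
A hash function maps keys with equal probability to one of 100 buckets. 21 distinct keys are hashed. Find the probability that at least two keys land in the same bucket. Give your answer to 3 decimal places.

0.896

It's easier to compute the probability that all 21 are distinct.
P(all distinct) = 100/100 · 99/100 · ··· · 80/100 ≈ 0.104.
So the probability of at least one match is 1 − 0.104 = 0.896.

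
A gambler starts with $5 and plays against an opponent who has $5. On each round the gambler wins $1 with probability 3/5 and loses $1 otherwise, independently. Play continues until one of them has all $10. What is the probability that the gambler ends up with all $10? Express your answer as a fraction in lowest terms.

243/275

Let r = q/p = (2/5)/(3/5) = 2/3. The recurrence P(i) = p·P(i+1) + q·P(i−1) with P(0)=0, P(10)=1 gives P(i) = (1 − r^i)/(1 − r^10).
P(5) = (1 − (2/3)^5) / (1 − (2/3)^10) = 243/275.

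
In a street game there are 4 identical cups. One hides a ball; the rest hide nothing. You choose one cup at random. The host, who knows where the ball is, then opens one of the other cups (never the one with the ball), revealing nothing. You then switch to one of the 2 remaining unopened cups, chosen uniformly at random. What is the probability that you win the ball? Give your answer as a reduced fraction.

3/8

Your original cup holds the ball with probability 1/4, so the other 3 collectively hold it with probability 3/4.
The host can always find an empty cup to open, so this doesn't change that 3/4; it is now spread over the 2 remaining unopened cups.
P(win by switching) = (3/4) · (1/2) = 3/8.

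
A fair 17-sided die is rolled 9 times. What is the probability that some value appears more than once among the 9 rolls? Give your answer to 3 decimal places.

0.926

P(all 9 different) = 17/17 · 16/17 · ··· · 9/17 ≈ 0.074.
P(at least two equal) = 1 − 0.074 = 0.926.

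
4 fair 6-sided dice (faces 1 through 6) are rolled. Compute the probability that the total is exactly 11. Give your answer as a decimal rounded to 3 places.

There are 6^4 = 1296 equally likely outcomes.
The number of ordered 4-tuples from {1,…,6} summing to 11 is 104.
P(sum = 11) = 104/1296 = 13/162 ≈ 0.080.

0.080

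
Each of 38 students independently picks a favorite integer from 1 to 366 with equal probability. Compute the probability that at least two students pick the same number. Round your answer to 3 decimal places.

0.863

It's easier to compute the probability that all 38 are distinct.
P(all distinct) = 366/366 · 365/366 · ··· · 329/366 ≈ 0.137.
So the probability of at least one match is 1 − 0.137 = 0.863.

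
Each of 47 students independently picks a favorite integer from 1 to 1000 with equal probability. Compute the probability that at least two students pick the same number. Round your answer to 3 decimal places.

0.667

It's easier to compute the probability that all 47 are distinct.
P(all distinct) = 1000/1000 · 999/1000 · ··· · 954/1000 ≈ 0.333.
So the probability of at least one match is 1 − 0.333 = 0.667.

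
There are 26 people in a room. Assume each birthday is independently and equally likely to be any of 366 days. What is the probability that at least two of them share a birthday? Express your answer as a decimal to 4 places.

It's easier to compute the probability that all 26 are distinct.
P(all distinct) = 366/366 · 365/366 · ··· · 341/366 ≈ 0.4028.
So the probability of at least one match is 1 − 0.4028 = 0.5972.

0.5972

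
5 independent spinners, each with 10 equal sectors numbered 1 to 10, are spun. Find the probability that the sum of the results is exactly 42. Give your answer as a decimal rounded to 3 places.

0.005

There are 10^5 = 100000 equally likely outcomes.
The number of ordered 5-tuples from {1,…,10} summing to 42 is 495.
P(sum = 42) = 495/100000 = 99/20000 ≈ 0.005.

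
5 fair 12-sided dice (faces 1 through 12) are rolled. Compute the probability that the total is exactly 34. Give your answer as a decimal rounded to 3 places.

0.049

There are 12^5 = 248832 equally likely outcomes.
The number of ordered 5-tuples from {1,…,12} summing to 34 is 12255.
P(sum = 34) = 12255/248832 = 4085/82944 ≈ 0.049.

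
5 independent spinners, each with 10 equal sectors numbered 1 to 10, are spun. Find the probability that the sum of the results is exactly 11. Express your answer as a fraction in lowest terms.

There are 10^5 = 100000 equally likely outcomes.
The number of ordered 5-tuples from {1,…,10} summing to 11 is 210.
P(sum = 11) = 210/100000 = 21/10000.

21/10000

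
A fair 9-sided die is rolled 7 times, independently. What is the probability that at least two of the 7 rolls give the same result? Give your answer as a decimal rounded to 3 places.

0.962

P(all 7 different) = 9/9 · 8/9 · ··· · 3/9 ≈ 0.038.
P(at least two equal) = 1 − 0.038 = 0.962.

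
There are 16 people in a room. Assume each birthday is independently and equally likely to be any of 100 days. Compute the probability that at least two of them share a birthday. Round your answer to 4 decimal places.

It's easier to compute the probability that all 16 are distinct.
P(all distinct) = 100/100 · 99/100 · ··· · 85/100 ≈ 0.2816.
So the probability of at least one match is 1 − 0.2816 = 0.7184.

0.7184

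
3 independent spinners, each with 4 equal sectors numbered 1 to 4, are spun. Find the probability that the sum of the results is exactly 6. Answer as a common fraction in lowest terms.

There are 4^3 = 64 equally likely outcomes.
The number of ordered 3-tuples from {1,…,4} summing to 6 is 10.
P(sum = 6) = 10/64 = 5/32.

5/32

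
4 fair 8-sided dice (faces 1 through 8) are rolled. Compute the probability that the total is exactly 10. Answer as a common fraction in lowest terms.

21/1024

There are 8^4 = 4096 equally likely outcomes.
The number of ordered 4-tuples from {1,…,8} summing to 10 is 84.
P(sum = 10) = 84/4096 = 21/1024.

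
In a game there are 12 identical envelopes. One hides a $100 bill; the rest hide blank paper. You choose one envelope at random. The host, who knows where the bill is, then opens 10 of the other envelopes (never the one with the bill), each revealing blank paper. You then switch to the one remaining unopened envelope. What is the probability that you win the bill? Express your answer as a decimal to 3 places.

Your original envelope holds the bill with probability 1/12, so the other 11 collectively hold it with probability 11/12.
The host can always find 10 empty envelopes to open, so the reveals don't change that 11/12; it is now spread over the 1 remaining unopened envelope.
P(win by switching) = (11/12) · (1/1) = 11/12 ≈ 0.917.

0.917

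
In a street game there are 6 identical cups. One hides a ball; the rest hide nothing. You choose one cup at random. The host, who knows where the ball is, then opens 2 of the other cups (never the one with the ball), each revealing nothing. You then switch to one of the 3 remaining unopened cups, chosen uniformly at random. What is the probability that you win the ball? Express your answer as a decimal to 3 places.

Your original cup holds the ball with probability 1/6, so the other 5 collectively hold it with probability 5/6.
The host can always find 2 empty cups to open, so the reveals don't change that 5/6; it is now spread over the 3 remaining unopened cups.
P(win by switching) = (5/6) · (1/3) = 5/18 ≈ 0.278.

0.278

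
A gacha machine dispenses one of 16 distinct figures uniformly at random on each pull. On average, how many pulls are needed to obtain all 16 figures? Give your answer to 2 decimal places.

54.09

After i distinct types are collected, each trial gives a new one with probability (16−i)/16, so the expected wait for the next new type is 16/(16−i).
E = 16/16 + 16/15 + 16/14 + 16/13 + 16/12 + 16/11 + 16/10 + 16/9 + 16/8 + 16/7 + 16/6 + 16/5 + 16/4 + 16/3 + 16/2 + 16/1 = 2436559/45045 ≈ 54.09.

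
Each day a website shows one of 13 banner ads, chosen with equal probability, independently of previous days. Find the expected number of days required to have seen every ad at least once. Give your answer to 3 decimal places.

41.342

After i distinct types are collected, each trial gives a new one with probability (13−i)/13, so the expected wait for the next new type is 13/(13−i).
E = 13/13 + 13/12 + 13/11 + 13/10 + 13/9 + 13/8 + 13/7 + 13/6 + 13/5 + 13/4 + 13/3 + 13/2 + 13/1 = 1145993/27720 ≈ 41.342.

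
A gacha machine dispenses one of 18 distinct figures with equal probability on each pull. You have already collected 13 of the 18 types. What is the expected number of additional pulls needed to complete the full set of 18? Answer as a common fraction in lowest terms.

411/10

Starting from 13 distinct types, each trial gives a new one with probability (18−i)/18 when i types are held, so the wait for the next new type is 18/(18−i).
E = 18/5 + 18/4 + 18/3 + 18/2 + 18/1 = 411/10.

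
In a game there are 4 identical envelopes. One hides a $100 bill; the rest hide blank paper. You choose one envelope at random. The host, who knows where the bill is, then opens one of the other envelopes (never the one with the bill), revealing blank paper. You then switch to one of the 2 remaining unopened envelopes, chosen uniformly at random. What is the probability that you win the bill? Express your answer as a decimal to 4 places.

0.3750

Your original envelope holds the bill with probability 1/4, so the other 3 collectively hold it with probability 3/4.
The host can always find an empty envelope to open, so this doesn't change that 3/4; it is now spread over the 2 remaining unopened envelopes.
P(win by switching) = (3/4) · (1/2) = 3/8 ≈ 0.3750.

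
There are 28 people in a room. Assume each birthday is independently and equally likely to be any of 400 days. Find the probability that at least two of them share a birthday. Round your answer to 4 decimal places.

0.6199

It's easier to compute the probability that all 28 are distinct.
P(all distinct) = 400/400 · 399/400 · ··· · 373/400 ≈ 0.3801.
So the probability of at least one match is 1 − 0.3801 = 0.6199.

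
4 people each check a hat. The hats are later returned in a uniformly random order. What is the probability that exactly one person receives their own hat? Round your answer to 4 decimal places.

Choose which one is fixed: C(4,1) = 4 ways.
The remaining 3 must have no fixed point: D(3) = 2.
P = 4·2/24 = 1/3 ≈ 0.3333.

0.3333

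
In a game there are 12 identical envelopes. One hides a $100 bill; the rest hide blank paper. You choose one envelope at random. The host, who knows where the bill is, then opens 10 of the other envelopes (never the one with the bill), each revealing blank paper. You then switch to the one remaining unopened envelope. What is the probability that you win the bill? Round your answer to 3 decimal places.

Your original envelope holds the bill with probability 1/12, so the other 11 collectively hold it with probability 11/12.
The host can always find 10 empty envelopes to open, so the reveals don't change that 11/12; it is now spread over the 1 remaining unopened envelope.
P(win by switching) = (11/12) · (1/1) = 11/12 ≈ 0.917.

0.917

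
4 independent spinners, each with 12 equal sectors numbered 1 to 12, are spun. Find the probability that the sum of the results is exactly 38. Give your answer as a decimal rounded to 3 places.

0.014

There are 12^4 = 20736 equally likely outcomes.
The number of ordered 4-tuples from {1,…,12} summing to 38 is 286.
P(sum = 38) = 286/20736 = 143/10368 ≈ 0.014.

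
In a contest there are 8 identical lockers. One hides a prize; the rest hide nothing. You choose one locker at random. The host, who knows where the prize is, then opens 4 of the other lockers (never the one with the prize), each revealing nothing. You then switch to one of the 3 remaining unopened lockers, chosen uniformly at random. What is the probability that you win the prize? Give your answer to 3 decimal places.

0.292

Your original locker holds the prize with probability 1/8, so the other 7 collectively hold it with probability 7/8.
The host can always find 4 empty lockers to open, so the reveals don't change that 7/8; it is now spread over the 3 remaining unopened lockers.
P(win by switching) = (7/8) · (1/3) = 7/24 ≈ 0.292.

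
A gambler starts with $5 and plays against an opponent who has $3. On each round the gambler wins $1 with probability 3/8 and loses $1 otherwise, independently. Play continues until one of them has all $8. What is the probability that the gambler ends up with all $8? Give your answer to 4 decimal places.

0.2026

Let r = q/p = (5/8)/(3/8) = 5/3. The recurrence P(i) = p·P(i+1) + q·P(i−1) with P(0)=0, P(8)=1 gives P(i) = (1 − r^i)/(1 − r^8).
P(5) = (1 − (5/3)^5) / (1 − (5/3)^8) = 38907/192032 ≈ 0.2026.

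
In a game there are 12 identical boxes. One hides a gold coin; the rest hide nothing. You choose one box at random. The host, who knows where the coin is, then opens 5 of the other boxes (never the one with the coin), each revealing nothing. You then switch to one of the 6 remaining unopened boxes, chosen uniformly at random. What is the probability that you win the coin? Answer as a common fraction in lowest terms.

11/72

Your original box holds the coin with probability 1/12, so the other 11 collectively hold it with probability 11/12.
The host can always find 5 empty boxes to open, so the reveals don't change that 11/12; it is now spread over the 6 remaining unopened boxes.
P(win by switching) = (11/12) · (1/6) = 11/72.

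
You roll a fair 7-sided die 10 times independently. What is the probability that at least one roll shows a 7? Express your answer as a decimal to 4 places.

0.7859

P(no roll shows a 7) = (6/7)^10 ≈ 0.2141.
P(at least one) = 1 − 0.2141 = 0.7859.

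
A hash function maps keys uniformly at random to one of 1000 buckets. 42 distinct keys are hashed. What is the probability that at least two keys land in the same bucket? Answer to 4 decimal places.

It's easier to compute the probability that all 42 are distinct.
P(all distinct) = 1000/1000 · 999/1000 · ··· · 959/1000 ≈ 0.4176.
So the probability of at least one match is 1 − 0.4176 = 0.5824.

0.5824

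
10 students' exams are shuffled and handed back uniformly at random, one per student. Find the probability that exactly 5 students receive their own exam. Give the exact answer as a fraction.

Choose which 5 of the 10 are fixed: C(10,5) = 252 ways.
The remaining 5 must have no fixed point: D(5) = 44.
P = 252·44/3628800 = 11/3600.

11/3600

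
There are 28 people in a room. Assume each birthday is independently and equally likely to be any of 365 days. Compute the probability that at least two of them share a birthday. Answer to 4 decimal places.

It's easier to compute the probability that all 28 are distinct.
P(all distinct) = 365/365 · 364/365 · ··· · 338/365 ≈ 0.3455.
So the probability of at least one match is 1 − 0.3455 = 0.6545.

0.6545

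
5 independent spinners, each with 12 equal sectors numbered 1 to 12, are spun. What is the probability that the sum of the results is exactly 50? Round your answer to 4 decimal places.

There are 12^5 = 248832 equally likely outcomes.
The number of ordered 5-tuples from {1,…,12} summing to 50 is 1001.
P(sum = 50) = 1001/248832 ≈ 0.0040.

0.0040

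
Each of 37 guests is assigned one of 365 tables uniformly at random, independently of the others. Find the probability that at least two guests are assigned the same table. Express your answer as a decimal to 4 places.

It's easier to compute the probability that all 37 are distinct.
P(all distinct) = 365/365 · 364/365 · ··· · 329/365 ≈ 0.1513.
So the probability of at least one match is 1 − 0.1513 = 0.8487.

0.8487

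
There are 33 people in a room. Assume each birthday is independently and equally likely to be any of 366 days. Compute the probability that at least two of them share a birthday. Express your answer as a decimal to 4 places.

It's easier to compute the probability that all 33 are distinct.
P(all distinct) = 366/366 · 365/366 · ··· · 334/366 ≈ 0.2260.
So the probability of at least one match is 1 − 0.2260 = 0.7740.

0.7740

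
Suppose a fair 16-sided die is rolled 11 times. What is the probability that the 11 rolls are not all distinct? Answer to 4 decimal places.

0.9901

P(all 11 different) = 16/16 · 15/16 · ··· · 6/16 ≈ 0.0099.
P(at least two equal) = 1 − 0.0099 = 0.9901.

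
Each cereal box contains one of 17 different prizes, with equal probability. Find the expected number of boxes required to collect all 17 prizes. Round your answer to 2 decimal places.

After i distinct types are collected, each trial gives a new one with probability (17−i)/17, so the expected wait for the next new type is 17/(17−i).
E = 17/17 + 17/16 + 17/15 + 17/14 + 17/13 + 17/12 + 17/11 + 17/10 + 17/9 + 17/8 + 17/7 + 17/6 + 17/5 + 17/4 + 17/3 + 17/2 + 17/1 = 42142223/720720 ≈ 58.47.

58.47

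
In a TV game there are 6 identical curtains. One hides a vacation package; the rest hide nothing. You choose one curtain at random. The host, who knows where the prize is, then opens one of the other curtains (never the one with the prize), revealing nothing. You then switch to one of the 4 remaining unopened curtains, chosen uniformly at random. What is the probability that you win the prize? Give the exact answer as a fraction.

Your original curtain holds the prize with probability 1/6, so the other 5 collectively hold it with probability 5/6.
The host can always find an empty curtain to open, so this doesn't change that 5/6; it is now spread over the 4 remaining unopened curtains.
P(win by switching) = (5/6) · (1/4) = 5/24.

5/24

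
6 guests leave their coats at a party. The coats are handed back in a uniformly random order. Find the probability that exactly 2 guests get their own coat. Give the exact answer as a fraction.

Choose which 2 of the 6 are fixed: C(6,2) = 15 ways.
The remaining 4 must have no fixed point: D(4) = 9.
P = 15·9/720 = 3/16.

3/16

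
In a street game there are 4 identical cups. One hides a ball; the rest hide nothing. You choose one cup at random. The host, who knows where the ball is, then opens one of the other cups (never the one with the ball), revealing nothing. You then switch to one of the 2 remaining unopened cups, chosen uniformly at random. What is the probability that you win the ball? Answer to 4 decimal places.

0.3750

Your original cup holds the ball with probability 1/4, so the other 3 collectively hold it with probability 3/4.
The host can always find an empty cup to open, so this doesn't change that 3/4; it is now spread over the 2 remaining unopened cups.
P(win by switching) = (3/4) · (1/2) = 3/8 ≈ 0.3750.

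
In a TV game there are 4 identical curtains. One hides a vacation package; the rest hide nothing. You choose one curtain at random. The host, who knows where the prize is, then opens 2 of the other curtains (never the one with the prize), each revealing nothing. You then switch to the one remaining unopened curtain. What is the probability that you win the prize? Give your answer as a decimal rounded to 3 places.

0.750

Your original curtain holds the prize with probability 1/4, so the other 3 collectively hold it with probability 3/4.
The host can always find 2 empty curtains to open, so the reveals don't change that 3/4; it is now spread over the 1 remaining unopened curtain.
P(win by switching) = (3/4) · (1/1) = 3/4 ≈ 0.750.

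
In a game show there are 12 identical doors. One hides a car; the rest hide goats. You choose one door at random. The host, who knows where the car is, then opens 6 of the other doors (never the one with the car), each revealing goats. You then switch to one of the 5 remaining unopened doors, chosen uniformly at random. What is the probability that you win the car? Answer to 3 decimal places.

0.183

Your original door holds the car with probability 1/12, so the other 11 collectively hold it with probability 11/12.
The host can always find 6 empty doors to open, so the reveals don't change that 11/12; it is now spread over the 5 remaining unopened doors.
P(win by switching) = (11/12) · (1/5) = 11/60 ≈ 0.183.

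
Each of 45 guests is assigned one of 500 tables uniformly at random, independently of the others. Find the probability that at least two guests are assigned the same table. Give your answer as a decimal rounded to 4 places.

It's easier to compute the probability that all 45 are distinct.
P(all distinct) = 500/500 · 499/500 · ··· · 456/500 ≈ 0.1298.
So the probability of at least one match is 1 − 0.1298 = 0.8702.

0.8702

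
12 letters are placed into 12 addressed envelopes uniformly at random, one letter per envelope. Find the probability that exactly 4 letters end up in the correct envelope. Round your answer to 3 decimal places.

Choose which 4 of the 12 are fixed: C(12,4) = 495 ways.
The remaining 8 must have no fixed point: D(8) = 14833.
P = 495·14833/479001600 = 2119/138240 ≈ 0.015.

0.015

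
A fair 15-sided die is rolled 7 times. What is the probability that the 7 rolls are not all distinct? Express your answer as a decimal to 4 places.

0.8102

P(all 7 different) = 15/15 · 14/15 · ··· · 9/15 ≈ 0.1898.
P(at least two equal) = 1 − 0.1898 = 0.8102.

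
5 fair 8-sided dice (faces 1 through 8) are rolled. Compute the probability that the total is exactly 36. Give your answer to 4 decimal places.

There are 8^5 = 32768 equally likely outcomes.
The number of ordered 5-tuples from {1,…,8} summing to 36 is 70.
P(sum = 36) = 70/32768 = 35/16384 ≈ 0.0021.

0.0021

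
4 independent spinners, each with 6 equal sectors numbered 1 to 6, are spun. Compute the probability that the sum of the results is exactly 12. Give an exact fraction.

125/1296

There are 6^4 = 1296 equally likely outcomes.
The number of ordered 4-tuples from {1,…,6} summing to 12 is 125.
P(sum = 12) = 125/1296.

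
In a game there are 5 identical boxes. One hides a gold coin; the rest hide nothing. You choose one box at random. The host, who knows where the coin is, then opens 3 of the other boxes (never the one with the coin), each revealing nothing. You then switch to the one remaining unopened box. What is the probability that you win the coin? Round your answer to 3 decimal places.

0.800

Your original box holds the coin with probability 1/5, so the other 4 collectively hold it with probability 4/5.
The host can always find 3 empty boxes to open, so the reveals don't change that 4/5; it is now spread over the 1 remaining unopened box.
P(win by switching) = (4/5) · (1/1) = 4/5 ≈ 0.800.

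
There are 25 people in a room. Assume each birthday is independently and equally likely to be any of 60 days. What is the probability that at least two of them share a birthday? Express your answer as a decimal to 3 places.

It's easier to compute the probability that all 25 are distinct.
P(all distinct) = 60/60 · 59/60 · ··· · 36/60 ≈ 0.003.
So the probability of at least one match is 1 − 0.003 = 0.997.

0.997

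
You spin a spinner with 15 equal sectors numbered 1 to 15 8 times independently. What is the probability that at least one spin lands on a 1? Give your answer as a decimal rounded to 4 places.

P(no spin lands on a 1) = (14/15)^8 ≈ 0.5758.
P(at least one) = 1 − 0.5758 = 0.4242.

0.4242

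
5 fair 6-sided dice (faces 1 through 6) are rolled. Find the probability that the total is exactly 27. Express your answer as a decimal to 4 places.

0.0045

There are 6^5 = 7776 equally likely outcomes.
The number of ordered 5-tuples from {1,…,6} summing to 27 is 35.
P(sum = 27) = 35/7776 ≈ 0.0045.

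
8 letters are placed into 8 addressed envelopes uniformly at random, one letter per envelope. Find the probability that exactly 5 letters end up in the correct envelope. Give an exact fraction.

Choose which 5 of the 8 are fixed: C(8,5) = 56 ways.
The remaining 3 must have no fixed point: D(3) = 2.
P = 56·2/40320 = 1/360.

1/360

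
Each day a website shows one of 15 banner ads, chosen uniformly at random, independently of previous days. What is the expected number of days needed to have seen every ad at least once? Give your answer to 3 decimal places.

49.773

After i distinct types are collected, each trial gives a new one with probability (15−i)/15, so the expected wait for the next new type is 15/(15−i).
E = 15/15 + 15/14 + 15/13 + 15/12 + 15/11 + 15/10 + 15/9 + 15/8 + 15/7 + 15/6 + 15/5 + 15/4 + 15/3 + 15/2 + 15/1 = 1195757/24024 ≈ 49.773.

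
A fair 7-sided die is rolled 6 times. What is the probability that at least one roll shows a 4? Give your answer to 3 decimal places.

0.603

P(no roll shows a 4) = (6/7)^6 ≈ 0.397.
P(at least one) = 1 − 0.397 = 0.603.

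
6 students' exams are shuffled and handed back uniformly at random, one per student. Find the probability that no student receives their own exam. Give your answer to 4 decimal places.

This is the derangement probability: permutations of 6 with no fixed point.
D(6) = 6! · (1 − 1/1! + 1/2! − ··· + (−1)^6/6!) = 265.
P = 265/720 = 53/144 ≈ 0.3681.

0.3681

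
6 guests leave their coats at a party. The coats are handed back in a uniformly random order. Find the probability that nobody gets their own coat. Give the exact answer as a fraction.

This is the derangement probability: permutations of 6 with no fixed point.
D(6) = 6! · (1 − 1/1! + 1/2! − ··· + (−1)^6/6!) = 265.
P = 265/720 = 53/144.

53/144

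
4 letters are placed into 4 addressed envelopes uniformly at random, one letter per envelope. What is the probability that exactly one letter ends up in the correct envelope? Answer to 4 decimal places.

0.3333

Choose which one is fixed: C(4,1) = 4 ways.
The remaining 3 must have no fixed point: D(3) = 2.
P = 4·2/24 = 1/3 ≈ 0.3333.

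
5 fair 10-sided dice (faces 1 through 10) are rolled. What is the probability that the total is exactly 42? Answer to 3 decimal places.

0.005

There are 10^5 = 100000 equally likely outcomes.
The number of ordered 5-tuples from {1,…,10} summing to 42 is 495.
P(sum = 42) = 495/100000 = 99/20000 ≈ 0.005.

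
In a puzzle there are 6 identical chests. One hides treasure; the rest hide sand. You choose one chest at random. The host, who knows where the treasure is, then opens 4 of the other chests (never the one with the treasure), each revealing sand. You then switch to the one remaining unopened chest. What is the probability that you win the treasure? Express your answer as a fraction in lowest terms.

5/6

Your original chest holds the treasure with probability 1/6, so the other 5 collectively hold it with probability 5/6.
The host can always find 4 empty chests to open, so the reveals don't change that 5/6; it is now spread over the 1 remaining unopened chest.
P(win by switching) = (5/6) · (1/1) = 5/6.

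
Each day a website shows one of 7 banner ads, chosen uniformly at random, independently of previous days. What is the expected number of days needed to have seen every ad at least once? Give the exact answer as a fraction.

After i distinct types are collected, each trial gives a new one with probability (7−i)/7, so the expected wait for the next new type is 7/(7−i).
E = 7/7 + 7/6 + 7/5 + 7/4 + 7/3 + 7/2 + 7/1 = 363/20.

363/20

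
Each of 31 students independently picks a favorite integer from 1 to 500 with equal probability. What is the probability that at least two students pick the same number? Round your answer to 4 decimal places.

0.6131

It's easier to compute the probability that all 31 are distinct.
P(all distinct) = 500/500 · 499/500 · ··· · 470/500 ≈ 0.3869.
So the probability of at least one match is 1 − 0.3869 = 0.6131.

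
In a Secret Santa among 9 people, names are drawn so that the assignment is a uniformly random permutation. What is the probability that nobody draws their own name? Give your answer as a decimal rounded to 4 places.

0.3679

This is the derangement probability: permutations of 9 with no fixed point.
D(9) = 9! · (1 − 1/1! + 1/2! − ··· + (−1)^9/9!) = 133496.
P = 133496/362880 = 16687/45360 ≈ 0.3679.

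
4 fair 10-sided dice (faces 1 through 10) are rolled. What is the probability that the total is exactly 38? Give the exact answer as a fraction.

1/1000

There are 10^4 = 10000 equally likely outcomes.
The number of ordered 4-tuples from {1,…,10} summing to 38 is 10.
P(sum = 38) = 10/10000 = 1/1000.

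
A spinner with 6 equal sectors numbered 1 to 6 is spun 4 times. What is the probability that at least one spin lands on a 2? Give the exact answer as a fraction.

671/1296

P(no spin lands on a 2) = (5/6)^4 = 625/1296.
P(at least one) = 1 − 625/1296 = 671/1296.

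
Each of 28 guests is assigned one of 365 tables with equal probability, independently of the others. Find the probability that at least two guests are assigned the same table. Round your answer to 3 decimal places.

It's easier to compute the probability that all 28 are distinct.
P(all distinct) = 365/365 · 364/365 · ··· · 338/365 ≈ 0.346.
So the probability of at least one match is 1 − 0.346 = 0.654.

0.654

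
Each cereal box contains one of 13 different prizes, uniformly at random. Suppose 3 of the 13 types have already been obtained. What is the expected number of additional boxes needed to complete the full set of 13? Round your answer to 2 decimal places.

38.08

Starting from 3 distinct types, each trial gives a new one with probability (13−i)/13 when i types are held, so the wait for the next new type is 13/(13−i).
E = 13/10 + 13/9 + 13/8 + 13/7 + 13/6 + 13/5 + 13/4 + 13/3 + 13/2 + 13/1 = 95953/2520 ≈ 38.08.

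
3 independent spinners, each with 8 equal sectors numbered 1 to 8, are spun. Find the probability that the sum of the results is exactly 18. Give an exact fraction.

7/128

There are 8^3 = 512 equally likely outcomes.
The number of ordered 3-tuples from {1,…,8} summing to 18 is 28.
P(sum = 18) = 28/512 = 7/128.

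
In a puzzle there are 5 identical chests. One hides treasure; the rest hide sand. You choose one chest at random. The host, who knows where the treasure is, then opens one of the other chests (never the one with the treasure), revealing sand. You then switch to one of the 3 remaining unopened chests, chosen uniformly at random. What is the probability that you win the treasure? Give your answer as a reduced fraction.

Your original chest holds the treasure with probability 1/5, so the other 4 collectively hold it with probability 4/5.
The host can always find an empty chest to open, so this doesn't change that 4/5; it is now spread over the 3 remaining unopened chests.
P(win by switching) = (4/5) · (1/3) = 4/15.

4/15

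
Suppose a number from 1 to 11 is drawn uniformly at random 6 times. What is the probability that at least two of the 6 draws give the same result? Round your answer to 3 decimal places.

P(all 6 different) = 11/11 · 10/11 · ··· · 6/11 ≈ 0.188.
P(at least two equal) = 1 − 0.188 = 0.812.

0.812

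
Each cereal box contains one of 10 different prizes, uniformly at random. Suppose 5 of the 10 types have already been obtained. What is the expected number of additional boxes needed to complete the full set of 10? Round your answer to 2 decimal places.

Starting from 5 distinct types, each trial gives a new one with probability (10−i)/10 when i types are held, so the wait for the next new type is 10/(10−i).
E = 10/5 + 10/4 + 10/3 + 10/2 + 10/1 = 137/6 ≈ 22.83.

22.83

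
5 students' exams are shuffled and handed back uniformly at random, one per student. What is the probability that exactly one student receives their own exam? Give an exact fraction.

3/8

Choose which one is fixed: C(5,1) = 5 ways.
The remaining 4 must have no fixed point: D(4) = 9.
P = 5·9/120 = 3/8.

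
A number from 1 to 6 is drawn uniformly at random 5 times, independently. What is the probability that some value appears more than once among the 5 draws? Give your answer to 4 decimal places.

P(all 5 different) = 6/6 · 5/6 · ··· · 2/6 ≈ 0.0926.
P(at least two equal) = 1 − 0.0926 = 0.9074.

0.9074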